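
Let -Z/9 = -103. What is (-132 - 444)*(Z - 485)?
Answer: -254592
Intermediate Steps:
Z = 927 (Z = -9*(-103) = 927)
(-132 - 444)*(Z - 485) = (-132 - 444)*(927 - 485) = -576*442 = -254592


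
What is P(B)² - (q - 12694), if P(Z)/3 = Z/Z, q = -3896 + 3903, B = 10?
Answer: 12696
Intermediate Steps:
q = 7
P(Z) = 3 (P(Z) = 3*(Z/Z) = 3*1 = 3)
P(B)² - (q - 12694) = 3² - (7 - 12694) = 9 - 1*(-12687) = 9 + 12687 = 12696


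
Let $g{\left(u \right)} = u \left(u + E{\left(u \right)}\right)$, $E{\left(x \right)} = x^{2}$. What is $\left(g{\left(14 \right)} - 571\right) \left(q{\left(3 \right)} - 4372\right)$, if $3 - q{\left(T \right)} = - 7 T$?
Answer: $-10300412$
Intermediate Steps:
$g{\left(u \right)} = u \left(u + u^{2}\right)$
$q{\left(T \right)} = 3 + 7 T$ ($q{\left(T \right)} = 3 - - 7 T = 3 + 7 T$)
$\left(g{\left(14 \right)} - 571\right) \left(q{\left(3 \right)} - 4372\right) = \left(14^{2} \left(1 + 14\right) - 571\right) \left(\left(3 + 7 \cdot 3\right) - 4372\right) = \left(196 \cdot 15 - 571\right) \left(\left(3 + 21\right) - 4372\right) = \left(2940 - 571\right) \left(24 - 4372\right) = 2369 \left(-4348\right) = -10300412$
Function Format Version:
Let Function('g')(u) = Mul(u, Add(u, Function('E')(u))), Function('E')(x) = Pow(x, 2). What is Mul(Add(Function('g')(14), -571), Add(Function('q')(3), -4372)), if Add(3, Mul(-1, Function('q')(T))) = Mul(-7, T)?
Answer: -10300412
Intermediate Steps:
Function('g')(u) = Mul(u, Add(u, Pow(u, 2)))
Function('q')(T) = Add(3, Mul(7, T)) (Function('q')(T) = Add(3, Mul(-1, Mul(-7, T))) = Add(3, Mul(7, T)))
Mul(Add(Function('g')(14), -571), Add(Function('q')(3), -4372)) = Mul(Add(Mul(Pow(14, 2), Add(1, 14)), -571), Add(Add(3, Mul(7, 3)), -4372)) = Mul(Add(Mul(196, 15), -571), Add(Add(3, 21), -4372)) = Mul(Add(2940, -571), Add(24, -4372)) = Mul(2369, -4348) = -10300412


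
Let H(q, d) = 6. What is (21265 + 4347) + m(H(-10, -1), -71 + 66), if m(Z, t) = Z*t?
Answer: 25582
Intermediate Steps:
(21265 + 4347) + m(H(-10, -1), -71 + 66) = (21265 + 4347) + 6*(-71 + 66) = 25612 + 6*(-5) = 25612 - 30 = 25582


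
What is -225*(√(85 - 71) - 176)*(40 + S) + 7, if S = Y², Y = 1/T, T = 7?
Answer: 77655943/49 - 441225*√14/49 ≈ 1.5511e+6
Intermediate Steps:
Y = ⅐ (Y = 1/7 = ⅐ ≈ 0.14286)
S = 1/49 (S = (⅐)² = 1/49 ≈ 0.020408)
-225*(√(85 - 71) - 176)*(40 + S) + 7 = -225*(√(85 - 71) - 176)*(40 + 1/49) + 7 = -225*(√14 - 176)*1961/49 + 7 = -225*(-176 + √14)*1961/49 + 7 = -225*(-345136/49 + 1961*√14/49) + 7 = (77655600/49 - 441225*√14/49) + 7 = 77655943/49 - 441225*√14/49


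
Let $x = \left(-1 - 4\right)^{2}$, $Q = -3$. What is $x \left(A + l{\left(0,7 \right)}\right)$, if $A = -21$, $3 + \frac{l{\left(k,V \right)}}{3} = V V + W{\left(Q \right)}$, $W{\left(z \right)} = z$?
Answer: $2700$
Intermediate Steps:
$l{\left(k,V \right)} = -18 + 3 V^{2}$ ($l{\left(k,V \right)} = -9 + 3 \left(V V - 3\right) = -9 + 3 \left(V^{2} - 3\right) = -9 + 3 \left(-3 + V^{2}\right) = -9 + \left(-9 + 3 V^{2}\right) = -18 + 3 V^{2}$)
$x = 25$ ($x = \left(-5\right)^{2} = 25$)
$x \left(A + l{\left(0,7 \right)}\right) = 25 \left(-21 - \left(18 - 3 \cdot 7^{2}\right)\right) = 25 \left(-21 + \left(-18 + 3 \cdot 49\right)\right) = 25 \left(-21 + \left(-18 + 147\right)\right) = 25 \left(-21 + 129\right) = 25 \cdot 108 = 2700$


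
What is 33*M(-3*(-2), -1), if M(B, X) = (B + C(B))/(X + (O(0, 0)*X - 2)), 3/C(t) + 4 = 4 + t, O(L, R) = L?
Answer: -143/2 ≈ -71.500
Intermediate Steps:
C(t) = 3/t (C(t) = 3/(-4 + (4 + t)) = 3/t)
M(B, X) = (B + 3/B)/(-2 + X) (M(B, X) = (B + 3/B)/(X + (0*X - 2)) = (B + 3/B)/(X + (0 - 2)) = (B + 3/B)/(X - 2) = (B + 3/B)/(-2 + X))
33*M(-3*(-2), -1) = 33*((3 + (-3*(-2))²)/(((-3*(-2)))*(-2 - 1))) = 33*((3 + 6²)/(6*(-3))) = 33*((⅙)*(-⅓)*(3 + 36)) = 33*((⅙)*(-⅓)*39) = 33*(-13/6) = -143/2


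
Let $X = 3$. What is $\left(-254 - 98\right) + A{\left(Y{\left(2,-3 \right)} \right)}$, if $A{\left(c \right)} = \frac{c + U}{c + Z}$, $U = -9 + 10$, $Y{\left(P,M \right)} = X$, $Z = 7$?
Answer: $- \frac{1758}{5} \approx -351.6$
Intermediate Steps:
$Y{\left(P,M \right)} = 3$
$U = 1$
$A{\left(c \right)} = \frac{1 + c}{7 + c}$ ($A{\left(c \right)} = \frac{c + 1}{c + 7} = \frac{1 + c}{7 + c}$)
$\left(-254 - 98\right) + A{\left(Y{\left(2,-3 \right)} \right)} = \left(-254 - 98\right) + \frac{1 + 3}{7 + 3} = -352 + \frac{1}{10} \cdot 4 = -352 + \frac{2}{5} = - \frac{1758}{5}$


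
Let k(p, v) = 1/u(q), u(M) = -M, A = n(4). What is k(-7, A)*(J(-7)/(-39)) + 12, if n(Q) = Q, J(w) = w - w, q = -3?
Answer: 12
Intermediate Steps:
J(w) = 0
A = 4
k(p, v) = ⅓ (k(p, v) = 1/(-1*(-3)) = 1/3 = ⅓)
k(-7, A)*(J(-7)/(-39)) + 12 = (0/(-39))/3 + 12 = (0*(-1/39))/3 + 12 = (⅓)*0 + 12 = 0 + 12 = 12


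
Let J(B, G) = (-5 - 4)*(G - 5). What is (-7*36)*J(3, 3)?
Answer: -4536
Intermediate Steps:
J(B, G) = 45 - 9*G (J(B, G) = -9*(-5 + G) = 45 - 9*G)
(-7*36)*J(3, 3) = (-7*36)*(45 - 9*3) = -252*(45 - 27) = -252*18 = -4536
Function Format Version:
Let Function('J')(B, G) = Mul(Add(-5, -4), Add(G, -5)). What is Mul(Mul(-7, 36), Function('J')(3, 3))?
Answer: -4536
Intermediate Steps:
Function('J')(B, G) = Add(45, Mul(-9, G)) (Function('J')(B, G) = Mul(-9, Add(-5, G)) = Add(45, Mul(-9, G)))
Mul(Mul(-7, 36), Function('J')(3, 3)) = Mul(Mul(-7, 36), Add(45, Mul(-9, 3))) = Mul(-252, Add(45, -27)) = Mul(-252, 18) = -4536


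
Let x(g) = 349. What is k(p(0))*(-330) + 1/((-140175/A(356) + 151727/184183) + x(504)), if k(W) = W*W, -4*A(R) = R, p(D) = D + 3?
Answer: -1052923678247/354519819 ≈ -2970.0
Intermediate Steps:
p(D) = 3 + D
A(R) = -R/4
k(W) = W²
k(p(0))*(-330) + 1/((-140175/A(356) + 151727/184183) + x(504)) = (3 + 0)²*(-330) + 1/((-140175/((-¼*356)) + 151727/184183) + 349) = 3²*(-330) + 1/((-140175/(-89) + 151727*(1/184183)) + 349) = 9*(-330) + 1/((-140175*(-1/89) + 151727/184183) + 349) = -2970 + 1/((1575 + 151727/184183) + 349) = -2970 + 1/(290239952/184183 + 349) = -2970 + 1/(354519819/184183) = -2970 + 184183/354519819 = -1052923678247/354519819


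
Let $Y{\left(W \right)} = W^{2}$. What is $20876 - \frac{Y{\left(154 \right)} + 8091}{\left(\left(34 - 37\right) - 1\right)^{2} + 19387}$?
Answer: $\frac{405025221}{19403} \approx 20874.0$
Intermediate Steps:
$20876 - \frac{Y{\left(154 \right)} + 8091}{\left(\left(34 - 37\right) - 1\right)^{2} + 19387} = 20876 - \frac{154^{2} + 8091}{\left(\left(34 - 37\right) - 1\right)^{2} + 19387} = 20876 - \frac{23716 + 8091}{\left(\left(34 - 37\right) - 1\right)^{2} + 19387} = 20876 - \frac{31807}{\left(-3 - 1\right)^{2} + 19387} = 20876 - \frac{31807}{\left(-4\right)^{2} + 19387} = 20876 - \frac{31807}{16 + 19387} = 20876 - \frac{31807}{19403} = \frac{405025221}{19403}$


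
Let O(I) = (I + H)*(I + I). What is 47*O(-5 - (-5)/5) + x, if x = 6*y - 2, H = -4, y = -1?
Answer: 3000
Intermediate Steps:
x = -8 (x = 6*(-1) - 2 = -6 - 2 = -8)
O(I) = 2*I*(-4 + I) (O(I) = (I - 4)*(I + I) = (-4 + I)*(2*I) = 2*I*(-4 + I))
47*O(-5 - (-5)/5) + x = 47*(2*(-5 - (-5)/5)*(-4 + (-5 - (-5)/5))) - 8 = 47*(2*(-5 - 1*(-1))*(-4 + (-5 - 1*(-1)))) - 8 = 47*(2*(-5 + 1)*(-4 + (-5 + 1))) - 8 = 47*(2*(-4)*(-4 - 4)) - 8 = 47*(2*(-4)*(-8)) - 8 = 47*64 - 8 = 3008 - 8 = 3000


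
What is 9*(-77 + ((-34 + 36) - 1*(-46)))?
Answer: -261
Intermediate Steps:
9*(-77 + ((-34 + 36) - 1*(-46))) = 9*(-77 + (2 + 46)) = 9*(-77 + 48) = 9*(-29) = -261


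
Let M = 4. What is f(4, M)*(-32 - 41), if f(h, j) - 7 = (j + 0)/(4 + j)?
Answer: -1095/2 ≈ -547.50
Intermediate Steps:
f(h, j) = 7 + j/(4 + j) (f(h, j) = 7 + (j + 0)/(4 + j) = 7 + j/(4 + j))
f(4, M)*(-32 - 41) = (4*(7 + 2*4)/(4 + 4))*(-32 - 41) = (4*(7 + 8)/8)*(-73) = (4*(1/8)*15)*(-73) = (15/2)*(-73) = -1095/2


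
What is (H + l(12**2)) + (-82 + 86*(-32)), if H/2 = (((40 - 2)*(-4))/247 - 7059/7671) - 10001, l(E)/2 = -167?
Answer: -770296060/33241 ≈ -23173.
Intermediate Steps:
l(E) = -334 (l(E) = 2*(-167) = -334)
H = -664988572/33241 (H = 2*((((40 - 2)*(-4))/247 - 7059/7671) - 10001) = 2*(((38*(-4))*(1/247) - 7059*1/7671) - 10001) = 2*((-152*1/247 - 2353/2557) - 10001) = 2*((-8/13 - 2353/2557) - 10001) = 2*(-51045/33241 - 10001) = 2*(-332494286/33241) = -664988572/33241 ≈ -20005.)
(H + l(12**2)) + (-82 + 86*(-32)) = (-664988572/33241 - 334) + (-82 + 86*(-32)) = -676091066/33241 + (-82 - 2752) = -676091066/33241 - 2834 = -770296060/33241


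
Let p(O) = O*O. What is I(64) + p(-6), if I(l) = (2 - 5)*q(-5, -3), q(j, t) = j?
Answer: 51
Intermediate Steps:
p(O) = O²
I(l) = 15 (I(l) = (2 - 5)*(-5) = -3*(-5) = 15)
I(64) + p(-6) = 15 + (-6)² = 15 + 36 = 51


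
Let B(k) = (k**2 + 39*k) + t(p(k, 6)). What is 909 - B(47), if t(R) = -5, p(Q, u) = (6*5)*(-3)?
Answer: -3128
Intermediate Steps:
p(Q, u) = -90 (p(Q, u) = 30*(-3) = -90)
B(k) = -5 + k**2 + 39*k (B(k) = (k**2 + 39*k) - 5 = -5 + k**2 + 39*k)
909 - B(47) = 909 - (-5 + 47**2 + 39*47) = 909 - (-5 + 2209 + 1833) = 909 - 1*4037 = 909 - 4037 = -3128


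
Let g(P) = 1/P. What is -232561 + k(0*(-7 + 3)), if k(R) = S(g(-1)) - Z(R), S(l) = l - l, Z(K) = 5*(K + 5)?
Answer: -232586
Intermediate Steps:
Z(K) = 25 + 5*K (Z(K) = 5*(5 + K) = 25 + 5*K)
S(l) = 0
k(R) = -25 - 5*R (k(R) = 0 - (25 + 5*R) = 0 + (-25 - 5*R) = -25 - 5*R)
-232561 + k(0*(-7 + 3)) = -232561 + (-25 - 0*(-7 + 3)) = -232561 + (-25 - 0*(-4)) = -232561 + (-25 - 5*0) = -232561 + (-25 + 0) = -232561 - 25 = -232586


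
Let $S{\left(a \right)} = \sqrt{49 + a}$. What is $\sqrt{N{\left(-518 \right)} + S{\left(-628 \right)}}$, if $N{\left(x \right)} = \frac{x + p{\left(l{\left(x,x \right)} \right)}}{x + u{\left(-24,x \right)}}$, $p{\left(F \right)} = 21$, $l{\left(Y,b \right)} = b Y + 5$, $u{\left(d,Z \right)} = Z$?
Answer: $\frac{\sqrt{2627 + 5476 i \sqrt{579}}}{74} \approx 3.5033 + 3.4342 i$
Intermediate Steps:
$l{\left(Y,b \right)} = 5 + Y b$ ($l{\left(Y,b \right)} = Y b + 5 = 5 + Y b$)
$N{\left(x \right)} = \frac{21 + x}{2 x}$ ($N{\left(x \right)} = \frac{x + 21}{x + x} = \frac{21 + x}{2 x}$)
$\sqrt{N{\left(-518 \right)} + S{\left(-628 \right)}} = \sqrt{\frac{21 - 518}{2 \left(-518\right)} + \sqrt{49 - 628}} = \sqrt{\frac{1}{2} \left(- \frac{1}{518}\right) \left(-497\right) + \sqrt{-579}} = \sqrt{\frac{71}{148} + i \sqrt{579}}$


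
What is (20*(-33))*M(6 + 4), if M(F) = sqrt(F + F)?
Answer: -1320*sqrt(5) ≈ -2951.6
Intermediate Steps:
M(F) = sqrt(2)*sqrt(F) (M(F) = sqrt(2*F) = sqrt(2)*sqrt(F))
(20*(-33))*M(6 + 4) = (20*(-33))*(sqrt(2)*sqrt(6 + 4)) = -660*sqrt(2)*sqrt(10) = -1320*sqrt(5)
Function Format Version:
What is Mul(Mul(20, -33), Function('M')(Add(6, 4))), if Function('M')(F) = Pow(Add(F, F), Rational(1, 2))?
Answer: Mul(-1320, Pow(5, Rational(1, 2))) ≈ -2951.6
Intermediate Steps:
Function('M')(F) = Mul(Pow(2, Rational(1, 2)), Pow(F, Rational(1, 2))) (Function('M')(F) = Pow(Mul(2, F), Rational(1, 2)) = Mul(Pow(2, Rational(1, 2)), Pow(F, Rational(1, 2))))
Mul(Mul(20, -33), Function('M')(Add(6, 4))) = Mul(Mul(20, -33), Mul(Pow(2, Rational(1, 2)), Pow(Add(6, 4), Rational(1, 2)))) = Mul(-660, Mul(Pow(2, Rational(1, 2)), Pow(10, Rational(1, 2)))) = Mul(-660, Mul(2, Pow(5, Rational(1, 2)))) = Mul(-1320, Pow(5, Rational(1, 2)))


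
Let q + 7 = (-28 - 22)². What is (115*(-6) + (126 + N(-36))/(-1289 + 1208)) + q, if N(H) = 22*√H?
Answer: 16213/9 - 44*I/27 ≈ 1801.4 - 1.6296*I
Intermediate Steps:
q = 2493 (q = -7 + (-28 - 22)² = -7 + (-50)² = -7 + 2500 = 2493)
(115*(-6) + (126 + N(-36))/(-1289 + 1208)) + q = (115*(-6) + (126 + 22*√(-36))/(-1289 + 1208)) + 2493 = (-690 + (126 + 22*(6*I))/(-81)) + 2493 = (-690 + (126 + 132*I)*(-1/81)) + 2493 = (-690 + (-14/9 - 44*I/27)) + 2493 = (-6224/9 - 44*I/27) + 2493 = 16213/9 - 44*I/27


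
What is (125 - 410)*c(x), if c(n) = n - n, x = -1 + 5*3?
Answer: 0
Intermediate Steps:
x = 14 (x = -1 + 15 = 14)
c(n) = 0
(125 - 410)*c(x) = (125 - 410)*0 = -285*0 = 0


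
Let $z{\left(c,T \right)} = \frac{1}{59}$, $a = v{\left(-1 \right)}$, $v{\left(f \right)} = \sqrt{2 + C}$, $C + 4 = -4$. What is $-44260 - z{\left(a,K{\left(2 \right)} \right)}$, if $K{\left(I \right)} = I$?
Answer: $- \frac{2611341}{59} \approx -44260.0$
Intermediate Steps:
$C = -8$ ($C = -4 - 4 = -8$)
$v{\left(f \right)} = i \sqrt{6}$ ($v{\left(f \right)} = \sqrt{2 - 8} = \sqrt{-6} = i \sqrt{6}$)
$a = i \sqrt{6} \approx 2.4495 i$
$z{\left(c,T \right)} = \frac{1}{59}$
$-44260 - z{\left(a,K{\left(2 \right)} \right)} = -44260 - \frac{1}{59} = - \frac{2611341}{59}$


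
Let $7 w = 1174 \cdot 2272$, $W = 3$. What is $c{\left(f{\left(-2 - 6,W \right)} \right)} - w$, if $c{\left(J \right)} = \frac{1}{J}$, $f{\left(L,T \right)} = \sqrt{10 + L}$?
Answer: $- \frac{2667328}{7} + \frac{\sqrt{2}}{2} \approx -3.8105 \cdot 10^{5}$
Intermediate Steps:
$w = \frac{2667328}{7}$ ($w = \frac{1174 \cdot 2272}{7} = \frac{1}{7} \cdot 2667328 = \frac{2667328}{7} \approx 3.8105 \cdot 10^{5}$)
$c{\left(f{\left(-2 - 6,W \right)} \right)} - w = \frac{1}{\sqrt{10 - 8}} - \frac{2667328}{7} = \frac{1}{\sqrt{2}} - \frac{2667328}{7} = \frac{\sqrt{2}}{2} - \frac{2667328}{7} = - \frac{2667328}{7} + \frac{\sqrt{2}}{2}$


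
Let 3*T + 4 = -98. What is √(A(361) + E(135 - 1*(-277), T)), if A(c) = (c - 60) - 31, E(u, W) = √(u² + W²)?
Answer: √(270 + 10*√1709) ≈ 26.142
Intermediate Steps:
T = -34 (T = -4/3 + (⅓)*(-98) = -4/3 - 98/3 = -34)
E(u, W) = √(W² + u²)
A(c) = -91 + c (A(c) = (-60 + c) - 31 = -91 + c)
√(A(361) + E(135 - 1*(-277), T)) = √((-91 + 361) + √((-34)² + (135 - 1*(-277))²)) = √(270 + √(1156 + (135 + 277)²)) = √(270 + √(1156 + 412²)) = √(270 + √(1156 + 169744)) = √(270 + √170900) = √(270 + 10*√1709)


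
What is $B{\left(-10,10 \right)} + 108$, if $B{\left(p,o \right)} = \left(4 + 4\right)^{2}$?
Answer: $172$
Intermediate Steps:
$B{\left(p,o \right)} = 64$ ($B{\left(p,o \right)} = 8^{2} = 64$)
$B{\left(-10,10 \right)} + 108 = 64 + 108 = 172$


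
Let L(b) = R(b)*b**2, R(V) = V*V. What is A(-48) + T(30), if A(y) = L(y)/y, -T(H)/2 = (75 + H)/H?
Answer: -110599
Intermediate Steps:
R(V) = V**2
L(b) = b**4 (L(b) = b**2*b**2 = b**4)
T(H) = -2*(75 + H)/H
A(y) = y**3 (A(y) = y**4/y = y**3)
A(-48) + T(30) = (-48)**3 + (-2 - 150/30) = -110592 + (-2 - 150*1/30) = -110592 + (-2 - 5) = -110592 - 7 = -110599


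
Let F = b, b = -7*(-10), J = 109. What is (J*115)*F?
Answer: 877450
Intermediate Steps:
b = 70
F = 70
(J*115)*F = (109*115)*70 = 12535*70 = 877450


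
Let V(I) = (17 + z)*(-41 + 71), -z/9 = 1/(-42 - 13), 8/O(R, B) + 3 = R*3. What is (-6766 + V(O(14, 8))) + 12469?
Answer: 68397/11 ≈ 6217.9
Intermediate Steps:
O(R, B) = 8/(-3 + 3*R) (O(R, B) = 8/(-3 + R*3) = 8/(-3 + 3*R))
z = 9/55 (z = -9/(-42 - 13) = -9/(-55) = -9*(-1/55) = 9/55 ≈ 0.16364)
V(I) = 5664/11 (V(I) = (17 + 9/55)*(-41 + 71) = (944/55)*30 = 5664/11)
(-6766 + V(O(14, 8))) + 12469 = (-6766 + 5664/11) + 12469 = -68762/11 + 12469 = 68397/11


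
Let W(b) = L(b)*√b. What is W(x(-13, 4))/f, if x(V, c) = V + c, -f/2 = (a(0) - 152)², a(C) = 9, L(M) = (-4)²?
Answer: -24*I/20449 ≈ -0.0011737*I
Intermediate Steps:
L(M) = 16
f = -40898 (f = -2*(9 - 152)² = -2*(-143)² = -2*20449 = -40898)
W(b) = 16*√b
W(x(-13, 4))/f = (16*√(-13 + 4))/(-40898) = (16*√(-9))*(-1/40898) = (16*(3*I))*(-1/40898) = (48*I)*(-1/40898) = -24*I/20449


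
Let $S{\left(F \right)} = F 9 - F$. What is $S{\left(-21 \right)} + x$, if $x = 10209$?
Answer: $10041$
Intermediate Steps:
$S{\left(F \right)} = 8 F$ ($S{\left(F \right)} = 9 F - F = 8 F$)
$S{\left(-21 \right)} + x = 8 \left(-21\right) + 10209 = -168 + 10209 = 10041$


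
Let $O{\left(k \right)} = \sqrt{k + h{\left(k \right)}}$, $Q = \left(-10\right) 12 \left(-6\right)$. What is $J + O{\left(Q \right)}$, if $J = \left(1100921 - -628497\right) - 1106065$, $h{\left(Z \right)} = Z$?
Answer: $623353 + 12 \sqrt{10} \approx 6.2339 \cdot 10^{5}$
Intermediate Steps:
$J = 623353$ ($J = \left(1100921 + 628497\right) - 1106065 = 1729418 - 1106065 = 623353$)
$Q = 720$ ($Q = \left(-120\right) \left(-6\right) = 720$)
$O{\left(k \right)} = \sqrt{2} \sqrt{k}$ ($O{\left(k \right)} = \sqrt{k + k} = \sqrt{2 k} = \sqrt{2} \sqrt{k}$)
$J + O{\left(Q \right)} = 623353 + \sqrt{2} \sqrt{720} = 623353 + \sqrt{2} \cdot 12 \sqrt{5} = 623353 + 12 \sqrt{10}$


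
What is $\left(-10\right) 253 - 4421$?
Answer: $-6951$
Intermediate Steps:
$\left(-10\right) 253 - 4421 = -2530 - 4421 = -6951$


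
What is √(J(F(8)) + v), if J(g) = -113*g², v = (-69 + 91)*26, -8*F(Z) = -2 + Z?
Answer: √8135/4 ≈ 22.549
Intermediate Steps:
F(Z) = ¼ - Z/8 (F(Z) = -(-2 + Z)/8 = ¼ - Z/8)
v = 572 (v = 22*26 = 572)
√(J(F(8)) + v) = √(-113*(¼ - ⅛*8)² + 572) = √(-113*(¼ - 1)² + 572) = √(-113*(-¾)² + 572) = √(-113*9/16 + 572) = √(-1017/16 + 572) = √(8135/16) = √8135/4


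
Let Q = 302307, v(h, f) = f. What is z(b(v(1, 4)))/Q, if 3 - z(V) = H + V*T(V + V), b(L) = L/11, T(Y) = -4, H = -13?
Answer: 64/1108459 ≈ 5.7738e-5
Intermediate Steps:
b(L) = L/11 (b(L) = L*(1/11) = L/11)
z(V) = 16 + 4*V (z(V) = 3 - (-13 + V*(-4)) = 3 - (-13 - 4*V) = 3 + (13 + 4*V) = 16 + 4*V)
z(b(v(1, 4)))/Q = (16 + 4*((1/11)*4))/302307 = (16 + 4*(4/11))*(1/302307) = (16 + 16/11)*(1/302307) = (192/11)*(1/302307) = 64/1108459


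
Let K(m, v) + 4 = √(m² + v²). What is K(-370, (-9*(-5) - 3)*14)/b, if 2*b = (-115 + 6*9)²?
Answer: -8/3721 + 4*√120661/3721 ≈ 0.37126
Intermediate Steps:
b = 3721/2 (b = (-115 + 6*9)²/2 = (-115 + 54)²/2 = (½)*(-61)² = (½)*3721 = 3721/2 ≈ 1860.5)
K(m, v) = -4 + √(m² + v²)
K(-370, (-9*(-5) - 3)*14)/b = (-4 + √((-370)² + ((-9*(-5) - 3)*14)²))/(3721/2) = (-4 + √(136900 + ((45 - 3)*14)²))*(2/3721) = (-4 + √(136900 + (42*14)²))*(2/3721) = (-4 + √(136900 + 588²))*(2/3721) = (-4 + √(136900 + 345744))*(2/3721) = (-4 + √482644)*(2/3721) = (-4 + 2*√120661)*(2/3721) = -8/3721 + 4*√120661/3721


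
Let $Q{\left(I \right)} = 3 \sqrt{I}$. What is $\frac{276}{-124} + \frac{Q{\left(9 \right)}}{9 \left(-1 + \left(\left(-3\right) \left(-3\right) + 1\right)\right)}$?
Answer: $- \frac{590}{279} \approx -2.1147$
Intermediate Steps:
$\frac{276}{-124} + \frac{Q{\left(9 \right)}}{9 \left(-1 + \left(\left(-3\right) \left(-3\right) + 1\right)\right)} = \frac{276}{-124} + \frac{3 \sqrt{9}}{9 \left(-1 + \left(\left(-3\right) \left(-3\right) + 1\right)\right)} = 276 \left(- \frac{1}{124}\right) + \frac{3 \cdot 3}{9 \left(-1 + \left(9 + 1\right)\right)} = - \frac{69}{31} + \frac{9}{9 \left(-1 + 10\right)} = - \frac{69}{31} + \frac{9}{9 \cdot 9} = - \frac{69}{31} + \frac{9}{81} = - \frac{69}{31} + 9 \cdot \frac{1}{81} = - \frac{69}{31} + \frac{1}{9} = - \frac{590}{279}$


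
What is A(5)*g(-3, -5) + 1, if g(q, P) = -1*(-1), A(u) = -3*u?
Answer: -14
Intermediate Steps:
g(q, P) = 1
A(5)*g(-3, -5) + 1 = -3*5*1 + 1 = -15*1 + 1 = -15 + 1 = -14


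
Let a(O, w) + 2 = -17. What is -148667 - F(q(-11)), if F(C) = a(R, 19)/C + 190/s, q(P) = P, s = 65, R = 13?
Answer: -21260046/143 ≈ -1.4867e+5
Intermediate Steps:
a(O, w) = -19 (a(O, w) = -2 - 17 = -19)
F(C) = 38/13 - 19/C (F(C) = -19/C + 190/65 = -19/C + 190*(1/65) = -19/C + 38/13 = 38/13 - 19/C)
-148667 - F(q(-11)) = -148667 - (38/13 - 19/(-11)) = -148667 - (38/13 - 19*(-1/11)) = -148667 - (38/13 + 19/11) = -148667 - 1*665/143 = -148667 - 665/143 = -21260046/143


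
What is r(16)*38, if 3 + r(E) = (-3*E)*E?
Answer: -29298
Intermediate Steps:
r(E) = -3 - 3*E² (r(E) = -3 + (-3*E)*E = -3 - 3*E²)
r(16)*38 = (-3 - 3*16²)*38 = (-3 - 3*256)*38 = (-3 - 768)*38 = -771*38 = -29298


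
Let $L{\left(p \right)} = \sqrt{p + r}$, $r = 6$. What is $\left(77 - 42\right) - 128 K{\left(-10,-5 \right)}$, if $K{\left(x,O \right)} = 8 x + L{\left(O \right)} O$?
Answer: $10915$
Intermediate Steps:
$L{\left(p \right)} = \sqrt{6 + p}$ ($L{\left(p \right)} = \sqrt{p + 6} = \sqrt{6 + p}$)
$K{\left(x,O \right)} = 8 x + O \sqrt{6 + O}$ ($K{\left(x,O \right)} = 8 x + \sqrt{6 + O} O = 8 x + O \sqrt{6 + O}$)
$\left(77 - 42\right) - 128 K{\left(-10,-5 \right)} = \left(77 - 42\right) - 128 \left(8 \left(-10\right) - 5 \sqrt{6 - 5}\right) = \left(77 - 42\right) - 128 \left(-80 - 5 \sqrt{1}\right) = 35 - 128 \left(-80 - 5\right) = 35 - -10880 = 35 + 10880 = 10915$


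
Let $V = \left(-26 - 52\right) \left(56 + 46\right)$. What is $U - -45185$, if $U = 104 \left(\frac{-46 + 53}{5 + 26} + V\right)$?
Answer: $- \frac{24248681}{31} \approx -7.8222 \cdot 10^{5}$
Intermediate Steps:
$V = -7956$ ($V = \left(-78\right) 102 = -7956$)
$U = - \frac{25649416}{31}$ ($U = 104 \left(\frac{-46 + 53}{5 + 26} - 7956\right) = 104 \left(\frac{7}{31} - 7956\right) = 104 \left(- \frac{246629}{31}\right) = - \frac{25649416}{31} \approx -8.274 \cdot 10^{5}$)
$U - -45185 = - \frac{25649416}{31} - -45185 = - \frac{25649416}{31} + 45185 = - \frac{24248681}{31}$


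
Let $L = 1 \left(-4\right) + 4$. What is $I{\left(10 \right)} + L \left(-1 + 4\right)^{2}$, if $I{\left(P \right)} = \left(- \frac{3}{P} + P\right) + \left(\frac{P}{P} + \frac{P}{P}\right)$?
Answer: $\frac{117}{10} \approx 11.7$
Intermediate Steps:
$L = 0$ ($L = -4 + 4 = 0$)
$I{\left(P \right)} = 2 + P - \frac{3}{P}$ ($I{\left(P \right)} = \left(P - \frac{3}{P}\right) + \left(1 + 1\right) = \left(P - \frac{3}{P}\right) + 2 = 2 + P - \frac{3}{P}$)
$I{\left(10 \right)} + L \left(-1 + 4\right)^{2} = \left(2 + 10 - \frac{3}{10}\right) + 0 \left(-1 + 4\right)^{2} = \left(2 + 10 - \frac{3}{10}\right) + 0 \cdot 3^{2} = \left(2 + 10 - \frac{3}{10}\right) + 0 \cdot 9 = \frac{117}{10} + 0 = \frac{117}{10}$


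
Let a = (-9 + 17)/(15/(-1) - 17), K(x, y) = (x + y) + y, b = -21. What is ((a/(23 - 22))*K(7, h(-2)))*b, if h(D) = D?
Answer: 63/4 ≈ 15.750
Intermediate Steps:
K(x, y) = x + 2*y
a = -¼ (a = 8/(15*(-1) - 17) = 8/(-15 - 17) = 8/(-32) = 8*(-1/32) = -¼ ≈ -0.25000)
((a/(23 - 22))*K(7, h(-2)))*b = ((-1/(4*(23 - 22)))*(7 + 2*(-2)))*(-21) = ((-¼/1)*(7 - 4))*(-21) = (-¼*1*3)*(-21) = -¼*3*(-21) = -¾*(-21) = 63/4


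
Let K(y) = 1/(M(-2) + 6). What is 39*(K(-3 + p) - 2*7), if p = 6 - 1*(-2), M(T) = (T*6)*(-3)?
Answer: -7631/14 ≈ -545.07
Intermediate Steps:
M(T) = -18*T (M(T) = (6*T)*(-3) = -18*T)
p = 8 (p = 6 + 2 = 8)
K(y) = 1/42 (K(y) = 1/(-18*(-2) + 6) = 1/(36 + 6) = 1/42)
39*(K(-3 + p) - 2*7) = 39*(1/42 - 2*7) = 39*(1/42 - 14) = 39*(-587/42) = -7631/14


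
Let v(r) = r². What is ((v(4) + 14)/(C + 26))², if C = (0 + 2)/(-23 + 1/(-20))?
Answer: 5313025/3964081 ≈ 1.3403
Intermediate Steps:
C = -40/461 (C = 2/(-23 - 1/20) = 2/(-461/20) = 2*(-20/461) = -40/461 ≈ -0.086768)
((v(4) + 14)/(C + 26))² = ((4² + 14)/(-40/461 + 26))² = ((16 + 14)/(11946/461))² = (30*(461/11946))² = (2305/1991)² = 5313025/3964081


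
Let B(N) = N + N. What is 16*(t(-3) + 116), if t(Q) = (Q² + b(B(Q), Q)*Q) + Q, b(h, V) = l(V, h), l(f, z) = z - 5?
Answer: 2480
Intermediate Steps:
l(f, z) = -5 + z
B(N) = 2*N
b(h, V) = -5 + h
t(Q) = Q + Q² + Q*(-5 + 2*Q) (t(Q) = (Q² + (-5 + 2*Q)*Q) + Q = (Q² + Q*(-5 + 2*Q)) + Q = Q + Q² + Q*(-5 + 2*Q))
16*(t(-3) + 116) = 16*(-3*(-4 + 3*(-3)) + 116) = 16*(-3*(-4 - 9) + 116) = 16*(-3*(-13) + 116) = 16*(39 + 116) = 16*155 = 2480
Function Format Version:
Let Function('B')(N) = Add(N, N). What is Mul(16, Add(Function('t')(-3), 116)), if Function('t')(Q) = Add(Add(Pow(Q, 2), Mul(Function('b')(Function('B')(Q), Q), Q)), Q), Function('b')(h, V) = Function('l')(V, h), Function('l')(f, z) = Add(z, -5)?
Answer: 2480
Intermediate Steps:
Function('l')(f, z) = Add(-5, z)
Function('B')(N) = Mul(2, N)
Function('b')(h, V) = Add(-5, h)
Function('t')(Q) = Add(Q, Pow(Q, 2), Mul(Q, Add(-5, Mul(2, Q)))) (Function('t')(Q) = Add(Add(Pow(Q, 2), Mul(Add(-5, Mul(2, Q)), Q)), Q) = Add(Add(Pow(Q, 2), Mul(Q, Add(-5, Mul(2, Q)))), Q) = Add(Q, Pow(Q, 2), Mul(Q, Add(-5, Mul(2, Q)))))
Mul(16, Add(Function('t')(-3), 116)) = Mul(16, Add(Mul(-3, Add(-4, Mul(3, -3))), 116)) = Mul(16, Add(Mul(-3, Add(-4, -9)), 116)) = Mul(16, Add(Mul(-3, -13), 116)) = Mul(16, Add(39, 116)) = Mul(16, 155) = 2480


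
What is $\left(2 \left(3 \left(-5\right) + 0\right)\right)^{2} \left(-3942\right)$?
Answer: $-3547800$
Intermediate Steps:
$\left(2 \left(3 \left(-5\right) + 0\right)\right)^{2} \left(-3942\right) = \left(2 \left(-15 + 0\right)\right)^{2} \left(-3942\right) = \left(2 \left(-15\right)\right)^{2} \left(-3942\right) = \left(-30\right)^{2} \left(-3942\right) = 900 \left(-3942\right) = -3547800$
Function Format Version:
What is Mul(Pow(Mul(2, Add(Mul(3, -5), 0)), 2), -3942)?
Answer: -3547800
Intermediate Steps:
Mul(Pow(Mul(2, Add(Mul(3, -5), 0)), 2), -3942) = Mul(Pow(Mul(2, Add(-15, 0)), 2), -3942) = Mul(Pow(Mul(2, -15), 2), -3942) = Mul(Pow(-30, 2), -3942) = Mul(900, -3942) = -3547800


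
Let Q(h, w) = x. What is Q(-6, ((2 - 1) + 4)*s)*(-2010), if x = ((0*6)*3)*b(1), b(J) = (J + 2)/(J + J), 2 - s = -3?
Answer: 0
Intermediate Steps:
s = 5 (s = 2 - 1*(-3) = 2 + 3 = 5)
b(J) = (2 + J)/(2*J) (b(J) = (2 + J)/((2*J)) = (2 + J)*(1/(2*J)) = (2 + J)/(2*J))
x = 0 (x = ((0*6)*3)*((1/2)*(2 + 1)/1) = (0*3)*((1/2)*1*3) = 0*(3/2) = 0)
Q(h, w) = 0
Q(-6, ((2 - 1) + 4)*s)*(-2010) = 0*(-2010) = 0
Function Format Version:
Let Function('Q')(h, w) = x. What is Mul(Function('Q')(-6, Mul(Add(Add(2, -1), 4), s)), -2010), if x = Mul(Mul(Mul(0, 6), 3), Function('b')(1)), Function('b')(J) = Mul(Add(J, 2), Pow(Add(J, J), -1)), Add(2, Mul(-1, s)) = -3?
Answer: 0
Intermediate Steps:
s = 5 (s = Add(2, Mul(-1, -3)) = Add(2, 3) = 5)
Function('b')(J) = Mul(Rational(1, 2), Pow(J, -1), Add(2, J)) (Function('b')(J) = Mul(Add(2, J), Pow(Mul(2, J), -1)) = Mul(Add(2, J), Mul(Rational(1, 2), Pow(J, -1))) = Mul(Rational(1, 2), Pow(J, -1), Add(2, J)))
x = 0 (x = Mul(Mul(Mul(0, 6), 3), Mul(Rational(1, 2), Pow(1, -1), Add(2, 1))) = Mul(Mul(0, 3), Mul(Rational(1, 2), 1, 3)) = Mul(0, Rational(3, 2)) = 0)
Function('Q')(h, w) = 0
Mul(Function('Q')(-6, Mul(Add(Add(2, -1), 4), s)), -2010) = Mul(0, -2010) = 0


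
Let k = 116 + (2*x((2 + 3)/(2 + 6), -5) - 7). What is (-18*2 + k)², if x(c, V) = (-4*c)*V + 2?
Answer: 10404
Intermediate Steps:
x(c, V) = 2 - 4*V*c (x(c, V) = -4*V*c + 2 = 2 - 4*V*c)
k = 138 (k = 116 + (2*(2 - 4*(-5)*(2 + 3)/(2 + 6)) - 7) = 116 + (2*(2 - 4*(-5)*5/8) - 7) = 116 + (2*(2 + 25/2) - 7) = 116 + (2*(29/2) - 7) = 116 + (29 - 7) = 116 + 22 = 138)
(-18*2 + k)² = (-18*2 + 138)² = (-36 + 138)² = 102² = 10404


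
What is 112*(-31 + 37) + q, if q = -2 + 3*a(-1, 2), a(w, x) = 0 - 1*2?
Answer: 664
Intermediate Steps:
a(w, x) = -2 (a(w, x) = 0 - 2 = -2)
q = -8 (q = -2 + 3*(-2) = -2 - 6 = -8)
112*(-31 + 37) + q = 112*(-31 + 37) - 8 = 112*6 - 8 = 672 - 8 = 664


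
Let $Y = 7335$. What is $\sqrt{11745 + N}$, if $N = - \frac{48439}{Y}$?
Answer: $\frac{4 \sqrt{4385776615}}{2445} \approx 108.34$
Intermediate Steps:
$N = - \frac{48439}{7335} \approx -6.6038$
$\sqrt{11745 + N} = \sqrt{11745 - \frac{48439}{7335}} = \sqrt{\frac{86101136}{7335}} = \frac{4 \sqrt{4385776615}}{2445}$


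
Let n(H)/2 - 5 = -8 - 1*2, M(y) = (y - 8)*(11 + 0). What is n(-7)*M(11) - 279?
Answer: -609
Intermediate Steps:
M(y) = -88 + 11*y (M(y) = (-8 + y)*11 = -88 + 11*y)
n(H) = -10 (n(H) = 10 + 2*(-8 - 1*2) = 10 + 2*(-8 - 2) = 10 + 2*(-10) = 10 - 20 = -10)
n(-7)*M(11) - 279 = -10*(-88 + 11*11) - 279 = -10*(-88 + 121) - 279 = -10*33 - 279 = -330 - 279 = -609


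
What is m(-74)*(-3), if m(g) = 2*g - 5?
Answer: 459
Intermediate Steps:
m(g) = -5 + 2*g
m(-74)*(-3) = (-5 + 2*(-74))*(-3) = (-5 - 148)*(-3) = -153*(-3) = 459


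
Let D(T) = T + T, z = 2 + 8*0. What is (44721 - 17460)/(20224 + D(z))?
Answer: 2097/1556 ≈ 1.3477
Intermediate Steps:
z = 2 (z = 2 + 0 = 2)
D(T) = 2*T
(44721 - 17460)/(20224 + D(z)) = (44721 - 17460)/(20224 + 2*2) = 27261/(20224 + 4) = 27261/20228 = 27261*(1/20228) = 2097/1556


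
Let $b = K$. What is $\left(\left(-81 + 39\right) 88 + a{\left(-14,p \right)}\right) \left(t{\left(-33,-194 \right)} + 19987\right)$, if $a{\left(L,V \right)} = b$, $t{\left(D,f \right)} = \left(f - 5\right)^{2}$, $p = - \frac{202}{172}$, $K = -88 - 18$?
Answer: $-226553576$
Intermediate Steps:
$K = -106$
$p = - \frac{101}{86}$ ($p = \left(-202\right) \frac{1}{172} = - \frac{101}{86} \approx -1.1744$)
$b = -106$
$t{\left(D,f \right)} = \left(-5 + f\right)^{2}$
$a{\left(L,V \right)} = -106$
$\left(\left(-81 + 39\right) 88 + a{\left(-14,p \right)}\right) \left(t{\left(-33,-194 \right)} + 19987\right) = \left(\left(-81 + 39\right) 88 - 106\right) \left(\left(-5 - 194\right)^{2} + 19987\right) = \left(\left(-42\right) 88 - 106\right) \left(\left(-199\right)^{2} + 19987\right) = \left(-3696 - 106\right) \left(39601 + 19987\right) = \left(-3802\right) 59588 = -226553576$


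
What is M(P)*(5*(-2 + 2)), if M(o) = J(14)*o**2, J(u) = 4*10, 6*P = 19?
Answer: 0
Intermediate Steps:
P = 19/6 (P = (1/6)*19 = 19/6 ≈ 3.1667)
J(u) = 40
M(o) = 40*o**2
M(P)*(5*(-2 + 2)) = (40*(19/6)**2)*(5*(-2 + 2)) = (40*(361/36))*(5*0) = (3610/9)*0 = 0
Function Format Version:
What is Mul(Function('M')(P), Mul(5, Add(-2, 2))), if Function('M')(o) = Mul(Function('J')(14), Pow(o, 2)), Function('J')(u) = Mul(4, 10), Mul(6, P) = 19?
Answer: 0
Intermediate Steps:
P = Rational(19, 6) (P = Mul(Rational(1, 6), 19) = Rational(19, 6) ≈ 3.1667)
Function('J')(u) = 40
Function('M')(o) = Mul(40, Pow(o, 2))
Mul(Function('M')(P), Mul(5, Add(-2, 2))) = Mul(Mul(40, Pow(Rational(19, 6), 2)), Mul(5, Add(-2, 2))) = Mul(Mul(40, Rational(361, 36)), Mul(5, 0)) = Mul(Rational(3610, 9), 0) = 0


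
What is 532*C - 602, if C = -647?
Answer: -344806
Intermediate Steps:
532*C - 602 = 532*(-647) - 602 = -344204 - 602 = -344806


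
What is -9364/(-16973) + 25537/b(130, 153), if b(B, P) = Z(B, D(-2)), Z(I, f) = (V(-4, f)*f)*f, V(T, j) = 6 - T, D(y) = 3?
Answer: 434282261/1527570 ≈ 284.30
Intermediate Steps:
Z(I, f) = 10*f**2 (Z(I, f) = ((6 - 1*(-4))*f)*f = ((6 + 4)*f)*f = (10*f)*f = 10*f**2)
b(B, P) = 90 (b(B, P) = 10*3**2 = 10*9 = 90)
-9364/(-16973) + 25537/b(130, 153) = -9364/(-16973) + 25537/90 = -9364*(-1/16973) + 25537*(1/90) = 9364/16973 + 25537/90 = 434282261/1527570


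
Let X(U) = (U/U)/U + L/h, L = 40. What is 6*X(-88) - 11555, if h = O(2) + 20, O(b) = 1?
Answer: -3555441/308 ≈ -11544.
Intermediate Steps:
h = 21 (h = 1 + 20 = 21)
X(U) = 40/21 + 1/U (X(U) = (U/U)/U + 40/21 = 1/U + 40*(1/21) = 1/U + 40/21 = 40/21 + 1/U)
6*X(-88) - 11555 = 6*(40/21 + 1/(-88)) - 11555 = 6*(40/21 - 1/88) - 11555 = 6*(3499/1848) - 11555 = 3499/308 - 11555 = -3555441/308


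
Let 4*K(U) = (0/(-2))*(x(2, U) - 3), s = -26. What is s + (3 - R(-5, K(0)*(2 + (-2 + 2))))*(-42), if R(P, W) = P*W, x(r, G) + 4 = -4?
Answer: -152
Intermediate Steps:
x(r, G) = -8 (x(r, G) = -4 - 4 = -8)
K(U) = 0 (K(U) = ((0/(-2))*(-8 - 3))/4 = ((0*(-1/2))*(-11))/4 = (0*(-11))/4 = (1/4)*0 = 0)
s + (3 - R(-5, K(0)*(2 + (-2 + 2))))*(-42) = -26 + (3 - (-5)*0*(2 + (-2 + 2)))*(-42) = -26 + (3 - (-5)*0*(2 + 0))*(-42) = -26 + (3 - (-5)*0*2)*(-42) = -26 + (3 - (-5)*0)*(-42) = -26 + (3 - 1*0)*(-42) = -26 + (3 + 0)*(-42) = -26 + 3*(-42) = -26 - 126 = -152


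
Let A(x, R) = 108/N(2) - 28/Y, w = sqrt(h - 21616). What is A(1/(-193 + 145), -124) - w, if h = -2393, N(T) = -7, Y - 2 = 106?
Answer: -2965/189 - I*sqrt(24009) ≈ -15.688 - 154.95*I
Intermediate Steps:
Y = 108 (Y = 2 + 106 = 108)
w = I*sqrt(24009) (w = sqrt(-2393 - 21616) = sqrt(-24009) = I*sqrt(24009) ≈ 154.95*I)
A(x, R) = -2965/189 (A(x, R) = 108/(-7) - 28/108 = 108*(-1/7) - 28*1/108 = -108/7 - 7/27 = -2965/189)
A(1/(-193 + 145), -124) - w = -2965/189 - I*sqrt(24009)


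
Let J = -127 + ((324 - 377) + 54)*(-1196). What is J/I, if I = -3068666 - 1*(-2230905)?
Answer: 1323/837761 ≈ 0.0015792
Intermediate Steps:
J = -1323 (J = -127 + (-53 + 54)*(-1196) = -127 + 1*(-1196) = -127 - 1196 = -1323)
I = -837761 (I = -3068666 + 2230905 = -837761)
J/I = -1323/(-837761) = -1323*(-1/837761) = 1323/837761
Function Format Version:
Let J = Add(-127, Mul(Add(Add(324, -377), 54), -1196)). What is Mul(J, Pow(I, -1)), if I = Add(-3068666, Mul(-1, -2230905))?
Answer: Rational(1323, 837761) ≈ 0.0015792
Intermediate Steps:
J = -1323 (J = Add(-127, Mul(Add(-53, 54), -1196)) = Add(-127, Mul(1, -1196)) = Add(-127, -1196) = -1323)
I = -837761 (I = Add(-3068666, 2230905) = -837761)
Mul(J, Pow(I, -1)) = Mul(-1323, Pow(-837761, -1)) = Mul(-1323, Rational(-1, 837761)) = Rational(1323, 837761)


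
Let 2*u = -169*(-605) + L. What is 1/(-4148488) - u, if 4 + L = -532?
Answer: -210969282997/4148488 ≈ -50855.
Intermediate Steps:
L = -536 (L = -4 - 532 = -536)
u = 101709/2 (u = (-169*(-605) - 536)/2 = (102245 - 536)/2 = (½)*101709 = 101709/2 ≈ 50855.)
1/(-4148488) - u = 1/(-4148488) - 1*101709/2 = -1/4148488 - 101709/2 = -210969282997/4148488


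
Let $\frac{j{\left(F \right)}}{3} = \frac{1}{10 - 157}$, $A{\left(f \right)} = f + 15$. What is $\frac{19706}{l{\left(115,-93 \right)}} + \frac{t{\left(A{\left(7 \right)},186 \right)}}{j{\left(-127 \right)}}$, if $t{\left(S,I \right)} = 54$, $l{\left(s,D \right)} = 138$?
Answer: $- \frac{172721}{69} \approx -2503.2$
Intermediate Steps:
$A{\left(f \right)} = 15 + f$
$j{\left(F \right)} = - \frac{1}{49}$ ($j{\left(F \right)} = \frac{3}{10 - 157} = \frac{3}{-147} = 3 \left(- \frac{1}{147}\right) = - \frac{1}{49}$)
$\frac{19706}{l{\left(115,-93 \right)}} + \frac{t{\left(A{\left(7 \right)},186 \right)}}{j{\left(-127 \right)}} = \frac{19706}{138} + \frac{54}{- \frac{1}{49}} = 19706 \cdot \frac{1}{138} + 54 \left(-49\right) = \frac{9853}{69} - 2646 = - \frac{172721}{69}$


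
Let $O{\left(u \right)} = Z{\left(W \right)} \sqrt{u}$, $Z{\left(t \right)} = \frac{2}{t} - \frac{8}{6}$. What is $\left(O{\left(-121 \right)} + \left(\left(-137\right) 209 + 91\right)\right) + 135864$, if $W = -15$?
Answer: $107322 - \frac{242 i}{15} \approx 1.0732 \cdot 10^{5} - 16.133 i$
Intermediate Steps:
$Z{\left(t \right)} = - \frac{4}{3} + \frac{2}{t}$ ($Z{\left(t \right)} = \frac{2}{t} - \frac{4}{3} = - \frac{4}{3} + \frac{2}{t}$)
$O{\left(u \right)} = - \frac{22 \sqrt{u}}{15}$ ($O{\left(u \right)} = \left(- \frac{4}{3} + \frac{2}{-15}\right) \sqrt{u} = \left(- \frac{4}{3} + 2 \left(- \frac{1}{15}\right)\right) \sqrt{u} = \left(- \frac{4}{3} - \frac{2}{15}\right) \sqrt{u} = - \frac{22 \sqrt{u}}{15}$)
$\left(O{\left(-121 \right)} + \left(\left(-137\right) 209 + 91\right)\right) + 135864 = \left(- \frac{22 \sqrt{-121}}{15} + \left(\left(-137\right) 209 + 91\right)\right) + 135864 = \left(- \frac{22 \cdot 11 i}{15} + \left(-28633 + 91\right)\right) + 135864 = \left(- \frac{242 i}{15} - 28542\right) + 135864 = \left(-28542 - \frac{242 i}{15}\right) + 135864 = 107322 - \frac{242 i}{15}$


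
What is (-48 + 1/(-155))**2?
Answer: 55368481/24025 ≈ 2304.6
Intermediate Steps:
(-48 + 1/(-155))**2 = (-48 - 1/155)**2 = (-7441/155)**2 = 55368481/24025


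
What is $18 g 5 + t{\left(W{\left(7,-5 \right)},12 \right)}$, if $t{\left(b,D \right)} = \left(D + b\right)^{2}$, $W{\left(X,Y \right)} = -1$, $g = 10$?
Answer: $1021$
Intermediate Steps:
$18 g 5 + t{\left(W{\left(7,-5 \right)},12 \right)} = 18 \cdot 10 \cdot 5 + \left(12 - 1\right)^{2} = 180 \cdot 5 + 11^{2} = 900 + 121 = 1021$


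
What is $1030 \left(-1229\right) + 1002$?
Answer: $-1264868$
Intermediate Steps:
$1030 \left(-1229\right) + 1002 = -1265870 + 1002 = -1264868$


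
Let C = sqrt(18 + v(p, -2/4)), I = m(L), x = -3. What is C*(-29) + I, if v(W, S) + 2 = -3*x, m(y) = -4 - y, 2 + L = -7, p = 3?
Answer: -140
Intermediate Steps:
L = -9 (L = -2 - 7 = -9)
I = 5 (I = -4 - 1*(-9) = -4 + 9 = 5)
v(W, S) = 7 (v(W, S) = -2 - 3*(-3) = -2 + 9 = 7)
C = 5 (C = sqrt(18 + 7) = sqrt(25) = 5)
C*(-29) + I = 5*(-29) + 5 = -145 + 5 = -140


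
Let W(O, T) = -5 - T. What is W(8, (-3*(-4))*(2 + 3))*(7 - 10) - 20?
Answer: 175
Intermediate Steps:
W(8, (-3*(-4))*(2 + 3))*(7 - 10) - 20 = (-5 - (-3*(-4))*(2 + 3))*(7 - 10) - 20 = (-5 - 12*5)*(-3) - 20 = (-5 - 1*60)*(-3) - 20 = (-5 - 60)*(-3) - 20 = -65*(-3) - 20 = 195 - 20 = 175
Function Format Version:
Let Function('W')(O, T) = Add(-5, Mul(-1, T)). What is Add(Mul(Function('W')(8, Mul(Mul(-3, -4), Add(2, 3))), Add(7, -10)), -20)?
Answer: 175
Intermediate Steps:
Add(Mul(Function('W')(8, Mul(Mul(-3, -4), Add(2, 3))), Add(7, -10)), -20) = Add(Mul(Add(-5, Mul(-1, Mul(Mul(-3, -4), Add(2, 3)))), Add(7, -10)), -20) = Add(Mul(Add(-5, Mul(-1, Mul(12, 5))), -3), -20) = Add(Mul(Add(-5, Mul(-1, 60)), -3), -20) = Add(Mul(Add(-5, -60), -3), -20) = Add(Mul(-65, -3), -20) = Add(195, -20) = 175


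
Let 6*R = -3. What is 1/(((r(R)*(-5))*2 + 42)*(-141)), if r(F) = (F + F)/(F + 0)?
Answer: -1/3102 ≈ -0.00032237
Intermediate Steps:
R = -½ (R = (⅙)*(-3) = -½ ≈ -0.50000)
r(F) = 2 (r(F) = (2*F)/F = 2)
1/(((r(R)*(-5))*2 + 42)*(-141)) = 1/(((2*(-5))*2 + 42)*(-141)) = 1/((-10*2 + 42)*(-141)) = 1/((-20 + 42)*(-141)) = 1/(22*(-141)) = 1/(-3102) = -1/3102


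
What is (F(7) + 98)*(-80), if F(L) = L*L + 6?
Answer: -12240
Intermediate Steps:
F(L) = 6 + L² (F(L) = L² + 6 = 6 + L²)
(F(7) + 98)*(-80) = ((6 + 7²) + 98)*(-80) = ((6 + 49) + 98)*(-80) = (55 + 98)*(-80) = 153*(-80) = -12240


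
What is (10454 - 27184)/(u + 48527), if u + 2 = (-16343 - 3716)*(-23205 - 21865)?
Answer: -3346/180821531 ≈ -1.8504e-5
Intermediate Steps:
u = 904059128 (u = -2 + (-16343 - 3716)*(-23205 - 21865) = -2 - 20059*(-45070) = -2 + 904059130 = 904059128)
(10454 - 27184)/(u + 48527) = (10454 - 27184)/(904059128 + 48527) = -16730/904107655 = -16730*1/904107655 = -3346/180821531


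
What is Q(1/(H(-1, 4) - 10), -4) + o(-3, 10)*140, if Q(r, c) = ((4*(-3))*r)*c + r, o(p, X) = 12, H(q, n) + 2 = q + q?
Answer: 3353/2 ≈ 1676.5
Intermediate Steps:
H(q, n) = -2 + 2*q (H(q, n) = -2 + (q + q) = -2 + 2*q)
Q(r, c) = r - 12*c*r (Q(r, c) = (-12*r)*c + r = -12*c*r + r = r - 12*c*r)
Q(1/(H(-1, 4) - 10), -4) + o(-3, 10)*140 = (1 - 12*(-4))/((-2 + 2*(-1)) - 10) + 12*140 = (1 + 48)/((-2 - 2) - 10) + 1680 = 49/(-4 - 10) + 1680 = 49/(-14) + 1680 = -1/14*49 + 1680 = -7/2 + 1680 = 3353/2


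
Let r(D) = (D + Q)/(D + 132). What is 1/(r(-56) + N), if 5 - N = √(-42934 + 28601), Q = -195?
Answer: 9804/82804049 + 5776*I*√14333/82804049 ≈ 0.0001184 + 0.0083511*I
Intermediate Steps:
r(D) = (-195 + D)/(132 + D) (r(D) = (D - 195)/(D + 132) = (-195 + D)/(132 + D))
N = 5 - I*√14333 (N = 5 - √(-42934 + 28601) = 5 - √(-14333) = 5 - I*√14333 ≈ 5.0 - 119.72*I)
1/(r(-56) + N) = 1/((-195 - 56)/(132 - 56) + (5 - I*√14333)) = 1/(-251/76 + (5 - I*√14333)) = 1/(129/76 - I*√14333)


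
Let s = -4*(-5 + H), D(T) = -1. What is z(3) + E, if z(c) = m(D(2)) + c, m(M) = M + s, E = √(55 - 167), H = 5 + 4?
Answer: -14 + 4*I*√7 ≈ -14.0 + 10.583*I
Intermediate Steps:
H = 9
E = 4*I*√7 (E = √(-112) = 4*I*√7 ≈ 10.583*I)
s = -16 (s = -4*(-5 + 9) = -4*4 = -16)
m(M) = -16 + M (m(M) = M - 16 = -16 + M)
z(c) = -17 + c (z(c) = (-16 - 1) + c = -17 + c)
z(3) + E = (-17 + 3) + 4*I*√7 = -14 + 4*I*√7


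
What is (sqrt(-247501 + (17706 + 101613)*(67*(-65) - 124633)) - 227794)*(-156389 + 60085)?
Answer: 21937473376 - 96304*I*sqrt(15390966673) ≈ 2.1937e+10 - 1.1948e+10*I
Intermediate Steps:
(sqrt(-247501 + (17706 + 101613)*(67*(-65) - 124633)) - 227794)*(-156389 + 60085) = (sqrt(-247501 + 119319*(-4355 - 124633)) - 227794)*(-96304) = (sqrt(-247501 + 119319*(-128988)) - 227794)*(-96304) = (sqrt(-247501 - 15390719172) - 227794)*(-96304) = (sqrt(-15390966673) - 227794)*(-96304) = (I*sqrt(15390966673) - 227794)*(-96304) = (-227794 + I*sqrt(15390966673))*(-96304) = 21937473376 - 96304*I*sqrt(15390966673)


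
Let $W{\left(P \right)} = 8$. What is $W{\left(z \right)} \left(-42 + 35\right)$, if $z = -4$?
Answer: $-56$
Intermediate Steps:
$W{\left(z \right)} \left(-42 + 35\right) = 8 \left(-42 + 35\right) = 8 \left(-7\right) = -56$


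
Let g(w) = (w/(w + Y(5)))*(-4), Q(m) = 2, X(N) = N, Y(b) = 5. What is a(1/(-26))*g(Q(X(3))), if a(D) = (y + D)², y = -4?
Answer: -3150/169 ≈ -18.639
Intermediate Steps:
a(D) = (-4 + D)²
g(w) = -4*w/(5 + w) (g(w) = (w/(w + 5))*(-4) = (w/(5 + w))*(-4) = -4*w/(5 + w))
a(1/(-26))*g(Q(X(3))) = (-4 + 1/(-26))²*(-4*2/(5 + 2)) = (-4 - 1/26)²*(-4*2/7) = (-105/26)²*(-4*2*⅐) = (11025/676)*(-8/7) = -3150/169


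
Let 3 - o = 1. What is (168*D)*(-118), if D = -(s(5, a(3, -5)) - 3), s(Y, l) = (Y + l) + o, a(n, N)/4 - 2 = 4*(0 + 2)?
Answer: 872256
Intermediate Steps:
o = 2 (o = 3 - 1*1 = 3 - 1 = 2)
a(n, N) = 40 (a(n, N) = 8 + 4*(4*(0 + 2)) = 8 + 4*(4*2) = 8 + 4*8 = 8 + 32 = 40)
s(Y, l) = 2 + Y + l (s(Y, l) = (Y + l) + 2 = 2 + Y + l)
D = -44 (D = -((2 + 5 + 40) - 3) = -(47 - 3) = -1*44 = -44)
(168*D)*(-118) = (168*(-44))*(-118) = -7392*(-118) = 872256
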